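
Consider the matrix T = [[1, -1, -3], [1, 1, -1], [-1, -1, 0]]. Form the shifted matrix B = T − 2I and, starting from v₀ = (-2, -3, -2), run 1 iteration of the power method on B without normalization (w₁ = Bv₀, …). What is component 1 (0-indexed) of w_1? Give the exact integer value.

B = T − 2I has rows (-1, -1, -3); (1, -1, -1); (-1, -1, -2)
w1 = Bv₀ = (11, 3, 9)
Requested component of w1: 3

3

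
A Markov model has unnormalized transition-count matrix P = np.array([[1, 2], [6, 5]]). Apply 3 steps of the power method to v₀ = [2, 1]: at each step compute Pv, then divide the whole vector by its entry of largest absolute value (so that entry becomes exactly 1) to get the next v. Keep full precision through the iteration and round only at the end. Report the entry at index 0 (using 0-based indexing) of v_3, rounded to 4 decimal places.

0.3312

Pv0 = (4.00000, 17.00000); divide by 17.00000 → v1 = (0.23529, 1.00000)
Pv1 = (2.23529, 6.41176); divide by 6.41176 → v2 = (0.34862, 1.00000)
Pv2 = (2.34862, 7.09174); divide by 7.09174 → v3 = (0.33118, 1.00000)
Requested entry of v3: 256/773 = 0.3312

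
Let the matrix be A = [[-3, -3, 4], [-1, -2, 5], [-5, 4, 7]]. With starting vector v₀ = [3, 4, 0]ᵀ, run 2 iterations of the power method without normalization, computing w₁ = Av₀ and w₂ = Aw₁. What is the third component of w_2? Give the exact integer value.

68

w1 = Av₀ = ((-3)·3 + (-3)·4 + 4·0; (-1)·3 + (-2)·4 + 5·0; (-5)·3 + 4·4 + 7·0) = (-21, -11, 1)
w2 = Aw1 = ((-3)·(-21) + (-3)·(-11) + 4·1; (-1)·(-21) + (-2)·(-11) + 5·1; (-5)·(-21) + 4·(-11) + 7·1) = (100, 48, 68)
The requested component of w2 is 68.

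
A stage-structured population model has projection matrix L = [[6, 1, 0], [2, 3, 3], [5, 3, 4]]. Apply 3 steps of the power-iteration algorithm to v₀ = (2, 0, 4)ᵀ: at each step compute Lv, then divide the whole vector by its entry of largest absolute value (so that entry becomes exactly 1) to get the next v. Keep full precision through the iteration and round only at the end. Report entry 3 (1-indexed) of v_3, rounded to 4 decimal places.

Lv0 = (12.00000, 16.00000, 26.00000); divide by 26.00000 → v1 = (0.46154, 0.61538, 1.00000)
Lv1 = (3.38462, 5.76923, 8.15385); divide by 8.15385 → v2 = (0.41509, 0.70755, 1.00000)
Lv2 = (3.19811, 5.95283, 8.19811); divide by 8.19811 → v3 = (0.39010, 0.72612, 1.00000)
Requested entry of v3: 1738/1738 = 1.0000

1.0000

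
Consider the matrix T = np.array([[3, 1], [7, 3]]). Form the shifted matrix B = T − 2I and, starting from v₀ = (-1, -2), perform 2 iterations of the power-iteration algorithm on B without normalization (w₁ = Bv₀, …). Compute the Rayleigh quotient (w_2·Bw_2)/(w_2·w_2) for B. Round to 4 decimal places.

B = T − 2I has rows (1, 1); (7, 1)
w1 = Bv₀ = (1·(-1) + 1·(-2); 7·(-1) + 1·(-2)) = (-3, -9)
w2 = Bw1 = (1·(-3) + 1·(-9); 7·(-3) + 1·(-9)) = (-12, -30)
Bw2 = (-42, -114)
w2·Bw2 = 3924; w2·w2 = 1044; μ ≈ 3924/1044 = 3.7586

3.7586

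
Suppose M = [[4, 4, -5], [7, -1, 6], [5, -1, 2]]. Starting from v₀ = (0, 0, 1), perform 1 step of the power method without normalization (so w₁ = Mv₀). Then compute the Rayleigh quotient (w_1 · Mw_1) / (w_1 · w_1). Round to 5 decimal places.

w1 = Mv₀ = (-5, 6, 2)
Mw1 = (-6, -29, -27)
w1·Mw1 = (-5)·(-6) + 6·(-29) + 2·(-27) = -198; w1·w1 = (-5)·(-5) + 6·6 + 2·2 = 65
λ ≈ -198/65 = -3.04615

-3.04615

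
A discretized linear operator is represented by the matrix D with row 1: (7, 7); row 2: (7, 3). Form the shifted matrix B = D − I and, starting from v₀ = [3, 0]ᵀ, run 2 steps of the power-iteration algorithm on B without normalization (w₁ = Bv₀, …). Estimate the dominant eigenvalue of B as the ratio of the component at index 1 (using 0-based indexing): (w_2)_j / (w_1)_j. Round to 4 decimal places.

μ ≈ 8.0000

B = D − I has rows (6, 7); (7, 2)
w1 = Bv₀ = (6·3 + 7·0; 7·3 + 2·0) = (18, 21)
w2 = Bw1 = (6·18 + 7·21; 7·18 + 2·21) = (255, 168)
Ratio: 168/21 = 8.0000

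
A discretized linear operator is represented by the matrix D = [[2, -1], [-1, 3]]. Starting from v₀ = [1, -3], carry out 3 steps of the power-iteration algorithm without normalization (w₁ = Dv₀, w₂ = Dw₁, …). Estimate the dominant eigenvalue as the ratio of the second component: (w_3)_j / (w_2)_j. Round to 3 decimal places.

3.571

w1 = Dv₀ = (2·1 + (-1)·(-3); (-1)·1 + 3·(-3)) = (5, -10)
w2 = Dw1 = (2·5 + (-1)·(-10); (-1)·5 + 3·(-10)) = (20, -35)
w3 = Dw2 = (75, -125)
Ratio at component: -125 / -35 = 3.571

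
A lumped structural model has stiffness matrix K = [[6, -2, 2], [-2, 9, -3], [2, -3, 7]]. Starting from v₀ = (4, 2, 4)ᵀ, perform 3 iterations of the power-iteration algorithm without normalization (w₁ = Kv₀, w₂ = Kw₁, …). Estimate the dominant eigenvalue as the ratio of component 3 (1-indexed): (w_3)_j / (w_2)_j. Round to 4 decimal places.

λ ≈ 10.5147

w1 = Kv₀ = (6·4 + (-2)·2 + 2·4; (-2)·4 + 9·2 + (-3)·4; 2·4 + (-3)·2 + 7·4) = (28, -2, 30)
w2 = Kw1 = (6·28 + (-2)·(-2) + 2·30; (-2)·28 + 9·(-2) + (-3)·30; 2·28 + (-3)·(-2) + 7·30) = (232, -164, 272)
w3 = Kw2 = (2264, -2756, 2860)
Ratio at component: 2860 / 272 = 10.5147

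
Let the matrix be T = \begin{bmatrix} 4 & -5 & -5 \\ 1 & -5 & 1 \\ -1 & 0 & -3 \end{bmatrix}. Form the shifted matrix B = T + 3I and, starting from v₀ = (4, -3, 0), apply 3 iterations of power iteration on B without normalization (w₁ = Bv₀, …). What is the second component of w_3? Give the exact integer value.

190

B = T + 3I has rows (7, -5, -5); (1, -2, 1); (-1, 0, 0)
w1 = Bv₀ = (43, 10, -4)
w2 = Bw1 = (271, 19, -43)
w3 = Bw2 = (2017, 190, -271)
Requested component of w3: 190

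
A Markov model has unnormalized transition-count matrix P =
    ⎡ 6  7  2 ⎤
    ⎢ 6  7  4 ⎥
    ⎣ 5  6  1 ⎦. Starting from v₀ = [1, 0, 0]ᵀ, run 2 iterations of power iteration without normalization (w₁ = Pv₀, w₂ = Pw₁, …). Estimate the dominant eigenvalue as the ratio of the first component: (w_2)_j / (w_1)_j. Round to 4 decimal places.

λ ≈ 14.6667

w1 = Pv₀ = (6·1 + 7·0 + 2·0; 6·1 + 7·0 + 4·0; 5·1 + 6·0 + 1·0) = (6, 6, 5)
w2 = Pw1 = (6·6 + 7·6 + 2·5; 6·6 + 7·6 + 4·5; 5·6 + 6·6 + 1·5) = (88, 98, 71)
Ratio at component: 88 / 6 = 14.6667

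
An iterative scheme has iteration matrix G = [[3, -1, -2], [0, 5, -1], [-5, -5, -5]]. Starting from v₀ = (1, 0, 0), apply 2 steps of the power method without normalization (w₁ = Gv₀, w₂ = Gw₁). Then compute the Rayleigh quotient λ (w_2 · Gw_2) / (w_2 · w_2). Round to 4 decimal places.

w1 = Gv₀ = (3, 0, -5)
w2 = Gw1 = (19, 5, 10)
Gw2 = (32, 15, -170)
w2·Gw2 = 19·32 + 5·15 + 10·(-170) = -1017; w2·w2 = 19·19 + 5·5 + 10·10 = 486
λ ≈ -1017/486 = -2.0926

λ ≈ -2.0926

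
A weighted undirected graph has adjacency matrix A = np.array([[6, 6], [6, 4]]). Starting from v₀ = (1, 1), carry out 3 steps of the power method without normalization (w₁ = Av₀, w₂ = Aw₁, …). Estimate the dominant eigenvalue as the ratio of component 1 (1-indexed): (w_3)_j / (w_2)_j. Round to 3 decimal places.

w1 = Av₀ = (6·1 + 6·1; 6·1 + 4·1) = (12, 10)
w2 = Aw1 = (6·12 + 6·10; 6·12 + 4·10) = (132, 112)
w3 = Aw2 = (1464, 1240)
Ratio at component: 1464 / 132 = 11.091

11.091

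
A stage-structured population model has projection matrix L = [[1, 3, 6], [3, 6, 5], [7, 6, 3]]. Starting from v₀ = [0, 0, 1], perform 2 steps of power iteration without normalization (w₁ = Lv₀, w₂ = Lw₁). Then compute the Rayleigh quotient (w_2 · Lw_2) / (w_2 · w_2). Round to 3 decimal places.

w1 = Lv₀ = (1·0 + 3·0 + 6·1; 3·0 + 6·0 + 5·1; 7·0 + 6·0 + 3·1) = (6, 5, 3)
w2 = Lw1 = (1·6 + 3·5 + 6·3; 3·6 + 6·5 + 5·3; 7·6 + 6·5 + 3·3) = (39, 63, 81)
Lw2 = (714, 900, 894)
w2·Lw2 = 39·714 + 63·900 + 81·894 = 156960; w2·w2 = 39·39 + 63·63 + 81·81 = 12051
λ ≈ 156960/12051 = 13.025

λ ≈ 13.025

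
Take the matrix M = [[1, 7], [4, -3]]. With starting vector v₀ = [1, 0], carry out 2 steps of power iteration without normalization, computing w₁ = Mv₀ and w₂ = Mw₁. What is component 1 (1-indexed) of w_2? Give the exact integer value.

29

w1 = Mv₀ = (1·1 + 7·0; 4·1 + (-3)·0) = (1, 4)
w2 = Mw1 = (1·1 + 7·4; 4·1 + (-3)·4) = (29, -8)
The requested component of w2 is 29.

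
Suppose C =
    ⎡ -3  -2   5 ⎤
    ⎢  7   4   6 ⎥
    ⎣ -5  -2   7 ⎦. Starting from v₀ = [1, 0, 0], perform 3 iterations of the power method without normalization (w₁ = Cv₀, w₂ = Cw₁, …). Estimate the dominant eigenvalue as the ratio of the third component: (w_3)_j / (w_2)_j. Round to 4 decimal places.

w1 = Cv₀ = ((-3)·1 + (-2)·0 + 5·0; 7·1 + 4·0 + 6·0; (-5)·1 + (-2)·0 + 7·0) = (-3, 7, -5)
w2 = Cw1 = ((-3)·(-3) + (-2)·7 + 5·(-5); 7·(-3) + 4·7 + 6·(-5); (-5)·(-3) + (-2)·7 + 7·(-5)) = (-30, -23, -34)
w3 = Cw2 = (-34, -506, -42)
Ratio at component: -42 / -34 = 1.2353

1.2353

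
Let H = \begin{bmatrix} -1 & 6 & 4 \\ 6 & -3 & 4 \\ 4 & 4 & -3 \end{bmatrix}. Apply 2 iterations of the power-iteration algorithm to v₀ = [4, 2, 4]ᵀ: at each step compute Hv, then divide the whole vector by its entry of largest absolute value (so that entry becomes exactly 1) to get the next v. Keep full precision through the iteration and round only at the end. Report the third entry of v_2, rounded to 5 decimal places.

Hv0 = (24.000000, 34.000000, 12.000000); divide by 34.000000 → v1 = (0.705882, 1.000000, 0.352941)
Hv1 = (6.705882, 2.647059, 5.764706); divide by 6.705882 → v2 = (1.000000, 0.394737, 0.859649)
Requested entry of v2: 196/228 = 0.85965

0.85965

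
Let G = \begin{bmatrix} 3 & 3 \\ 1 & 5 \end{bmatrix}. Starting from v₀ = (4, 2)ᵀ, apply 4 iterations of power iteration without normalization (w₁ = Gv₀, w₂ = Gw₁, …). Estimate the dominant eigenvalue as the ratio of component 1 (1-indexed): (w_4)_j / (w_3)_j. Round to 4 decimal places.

λ ≈ 5.9130

w1 = Gv₀ = (3·4 + 3·2; 1·4 + 5·2) = (18, 14)
w2 = Gw1 = (3·18 + 3·14; 1·18 + 5·14) = (96, 88)
w3 = Gw2 = (552, 536)
w4 = Gw3 = (3264, 3232)
Ratio at component: 3264 / 552 = 5.9130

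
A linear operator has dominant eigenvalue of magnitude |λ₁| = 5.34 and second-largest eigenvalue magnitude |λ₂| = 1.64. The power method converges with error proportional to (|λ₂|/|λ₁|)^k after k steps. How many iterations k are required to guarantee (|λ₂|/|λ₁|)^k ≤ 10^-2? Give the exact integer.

4

|λ₂/λ₁| = 1.64/5.34 = 0.30712
Need k ≥ ln(10^-2) / ln(0.30712) = -4.6052 / -1.1805 ≈ 3.901
Smallest integer k satisfying the bound: 4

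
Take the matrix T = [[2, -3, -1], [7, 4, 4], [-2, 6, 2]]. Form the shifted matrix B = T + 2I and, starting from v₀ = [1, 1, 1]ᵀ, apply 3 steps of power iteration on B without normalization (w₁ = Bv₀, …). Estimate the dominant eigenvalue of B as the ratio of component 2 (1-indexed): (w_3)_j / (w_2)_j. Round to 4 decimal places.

μ ≈ 6.9179

B = T + 2I has rows (4, -3, -1); (7, 6, 4); (-2, 6, 4)
w1 = Bv₀ = (4·1 + (-3)·1 + (-1)·1; 7·1 + 6·1 + 4·1; (-2)·1 + 6·1 + 4·1) = (0, 17, 8)
w2 = Bw1 = (4·0 + (-3)·17 + (-1)·8; 7·0 + 6·17 + 4·8; (-2)·0 + 6·17 + 4·8) = (-59, 134, 134)
w3 = Bw2 = (-772, 927, 1458)
Ratio: 927/134 = 6.9179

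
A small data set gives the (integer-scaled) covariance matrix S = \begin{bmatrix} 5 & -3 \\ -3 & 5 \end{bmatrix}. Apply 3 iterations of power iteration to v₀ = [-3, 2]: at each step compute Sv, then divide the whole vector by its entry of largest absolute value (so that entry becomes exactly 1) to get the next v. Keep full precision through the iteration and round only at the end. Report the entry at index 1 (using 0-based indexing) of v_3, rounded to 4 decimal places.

-0.9938

Sv0 = (-21.00000, 19.00000); divide by -21.00000 → v1 = (1.00000, -0.90476)
Sv1 = (7.71429, -7.52381); divide by 7.71429 → v2 = (1.00000, -0.97531)
Sv2 = (7.92593, -7.87654); divide by 7.92593 → v3 = (1.00000, -0.99377)
Requested entry of v3: 1276/-1284 = -0.9938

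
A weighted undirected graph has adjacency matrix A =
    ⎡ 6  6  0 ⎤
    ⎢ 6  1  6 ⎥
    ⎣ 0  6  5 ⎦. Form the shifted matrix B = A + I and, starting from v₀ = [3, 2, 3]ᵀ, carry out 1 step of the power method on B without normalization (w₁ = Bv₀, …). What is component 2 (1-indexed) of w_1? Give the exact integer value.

40

B = A + I has rows (7, 6, 0); (6, 2, 6); (0, 6, 6)
w1 = Bv₀ = (33, 40, 30)
Requested component of w1: 40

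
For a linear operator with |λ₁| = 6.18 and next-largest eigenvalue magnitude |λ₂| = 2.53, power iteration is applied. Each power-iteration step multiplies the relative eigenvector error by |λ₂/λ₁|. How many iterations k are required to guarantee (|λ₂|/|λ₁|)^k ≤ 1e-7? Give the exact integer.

|λ₂/λ₁| = 2.53/6.18 = 0.40939
Need k ≥ ln(1e-7) / ln(0.40939) = -16.1181 / -0.8931 ≈ 18.047
Smallest integer k satisfying the bound: 19

19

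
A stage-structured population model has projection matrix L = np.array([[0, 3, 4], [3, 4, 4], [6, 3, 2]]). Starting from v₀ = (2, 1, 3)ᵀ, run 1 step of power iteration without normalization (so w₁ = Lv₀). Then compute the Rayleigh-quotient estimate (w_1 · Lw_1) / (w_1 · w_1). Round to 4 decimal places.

w1 = Lv₀ = (0·2 + 3·1 + 4·3; 3·2 + 4·1 + 4·3; 6·2 + 3·1 + 2·3) = (15, 22, 21)
Lw1 = (150, 217, 198)
w1·Lw1 = 15·150 + 22·217 + 21·198 = 11182; w1·w1 = 15·15 + 22·22 + 21·21 = 1150
λ ≈ 11182/1150 = 9.7235

9.7235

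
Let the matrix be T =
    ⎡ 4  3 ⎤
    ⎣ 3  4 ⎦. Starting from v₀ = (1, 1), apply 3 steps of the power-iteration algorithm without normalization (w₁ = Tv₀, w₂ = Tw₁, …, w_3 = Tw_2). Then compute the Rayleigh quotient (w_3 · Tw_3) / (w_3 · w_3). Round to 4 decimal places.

λ ≈ 7.0000

w1 = Tv₀ = (4·1 + 3·1; 3·1 + 4·1) = (7, 7)
w2 = Tw1 = (4·7 + 3·7; 3·7 + 4·7) = (49, 49)
w3 = Tw2 = (343, 343)
Tw3 = (2401, 2401)
w3·Tw3 = 343·2401 + 343·2401 = 1647086; w3·w3 = 343·343 + 343·343 = 235298
λ ≈ 1647086/235298 = 7.0000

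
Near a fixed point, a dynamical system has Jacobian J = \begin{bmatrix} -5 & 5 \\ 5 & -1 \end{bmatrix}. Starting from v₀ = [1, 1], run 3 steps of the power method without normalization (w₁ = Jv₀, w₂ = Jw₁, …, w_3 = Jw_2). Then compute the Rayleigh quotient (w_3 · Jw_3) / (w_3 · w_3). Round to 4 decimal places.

w1 = Jv₀ = ((-5)·1 + 5·1; 5·1 + (-1)·1) = (0, 4)
w2 = Jw1 = ((-5)·0 + 5·4; 5·0 + (-1)·4) = (20, -4)
w3 = Jw2 = (-120, 104)
Jw3 = (1120, -704)
w3·Jw3 = (-120)·1120 + 104·(-704) = -207616; w3·w3 = (-120)·(-120) + 104·104 = 25216
λ ≈ -207616/25216 = -8.2335

λ ≈ -8.2335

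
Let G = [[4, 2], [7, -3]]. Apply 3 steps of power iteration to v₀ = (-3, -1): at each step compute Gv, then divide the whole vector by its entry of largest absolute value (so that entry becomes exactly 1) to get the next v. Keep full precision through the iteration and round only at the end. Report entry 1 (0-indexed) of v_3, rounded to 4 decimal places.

Gv0 = (-14.00000, -18.00000); divide by -18.00000 → v1 = (0.77778, 1.00000)
Gv1 = (5.11111, 2.44444); divide by 5.11111 → v2 = (1.00000, 0.47826)
Gv2 = (4.95652, 5.56522); divide by 5.56522 → v3 = (0.89063, 1.00000)
Requested entry of v3: -512/-512 = 1.0000

1.0000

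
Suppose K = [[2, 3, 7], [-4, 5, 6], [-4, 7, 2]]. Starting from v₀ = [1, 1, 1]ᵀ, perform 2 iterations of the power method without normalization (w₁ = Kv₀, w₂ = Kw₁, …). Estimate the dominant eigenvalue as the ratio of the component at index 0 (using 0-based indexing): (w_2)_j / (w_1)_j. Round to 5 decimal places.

6.66667

w1 = Kv₀ = (2·1 + 3·1 + 7·1; (-4)·1 + 5·1 + 6·1; (-4)·1 + 7·1 + 2·1) = (12, 7, 5)
w2 = Kw1 = (2·12 + 3·7 + 7·5; (-4)·12 + 5·7 + 6·5; (-4)·12 + 7·7 + 2·5) = (80, 17, 11)
Ratio at component: 80 / 12 = 6.66667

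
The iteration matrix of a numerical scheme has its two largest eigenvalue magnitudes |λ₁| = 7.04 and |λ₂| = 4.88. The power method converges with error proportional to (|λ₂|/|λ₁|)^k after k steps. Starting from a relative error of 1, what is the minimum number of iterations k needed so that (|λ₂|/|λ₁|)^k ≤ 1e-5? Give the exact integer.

32

|λ₂/λ₁| = 4.88/7.04 = 0.69318
Need k ≥ ln(1e-5) / ln(0.69318) = -11.5129 / -0.3665 ≈ 31.416
Smallest integer k satisfying the bound: 32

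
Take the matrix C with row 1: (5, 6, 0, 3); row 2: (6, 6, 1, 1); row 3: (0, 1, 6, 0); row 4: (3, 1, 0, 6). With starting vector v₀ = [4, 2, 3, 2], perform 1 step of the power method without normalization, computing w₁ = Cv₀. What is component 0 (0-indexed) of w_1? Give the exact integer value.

38

w1 = Cv₀ = (5·4 + 6·2 + 0·3 + 3·2; 6·4 + 6·2 + 1·3 + 1·2; 0·4 + 1·2 + 6·3 + 0·2; 3·4 + 1·2 + 0·3 + 6·2) = (38, 41, 20, 26)
The requested component of w1 is 38.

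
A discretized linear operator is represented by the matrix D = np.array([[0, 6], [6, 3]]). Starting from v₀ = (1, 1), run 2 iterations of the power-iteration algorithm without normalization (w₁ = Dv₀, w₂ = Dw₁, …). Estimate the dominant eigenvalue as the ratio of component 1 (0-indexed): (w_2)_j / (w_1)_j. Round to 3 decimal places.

w1 = Dv₀ = (6, 9)
w2 = Dw1 = (54, 63)
Ratio at component: 63 / 9 = 7.000

7.000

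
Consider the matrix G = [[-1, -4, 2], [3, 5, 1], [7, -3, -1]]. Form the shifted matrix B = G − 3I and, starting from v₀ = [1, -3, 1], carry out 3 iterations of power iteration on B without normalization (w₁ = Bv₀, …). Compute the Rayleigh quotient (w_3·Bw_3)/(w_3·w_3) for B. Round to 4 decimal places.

-1.2109

B = G − 3I has rows (-4, -4, 2); (3, 2, 1); (7, -3, -4)
w1 = Bv₀ = ((-4)·1 + (-4)·(-3) + 2·1; 3·1 + 2·(-3) + 1·1; 7·1 + (-3)·(-3) + (-4)·1) = (10, -2, 12)
w2 = Bw1 = ((-4)·10 + (-4)·(-2) + 2·12; 3·10 + 2·(-2) + 1·12; 7·10 + (-3)·(-2) + (-4)·12) = (-8, 38, 28)
w3 = Bw2 = (-64, 80, -282)
Bw3 = (-628, -314, 440)
w3·Bw3 = -109008; w3·w3 = 90020; μ ≈ -109008/90020 = -1.2109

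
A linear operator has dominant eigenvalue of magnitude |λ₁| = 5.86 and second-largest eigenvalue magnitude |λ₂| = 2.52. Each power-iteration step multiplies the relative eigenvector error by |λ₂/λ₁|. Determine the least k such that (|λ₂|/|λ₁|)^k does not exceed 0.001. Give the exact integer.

|λ₂/λ₁| = 2.52/5.86 = 0.43003
Need k ≥ ln(0.001) / ln(0.43003) = -6.9078 / -0.8439 ≈ 8.186
Smallest integer k satisfying the bound: 9

9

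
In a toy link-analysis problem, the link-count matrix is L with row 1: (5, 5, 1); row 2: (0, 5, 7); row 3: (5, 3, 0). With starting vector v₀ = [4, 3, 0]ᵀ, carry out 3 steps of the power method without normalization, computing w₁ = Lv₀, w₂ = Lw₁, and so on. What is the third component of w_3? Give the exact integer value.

w1 = Lv₀ = (5·4 + 5·3 + 1·0; 0·4 + 5·3 + 7·0; 5·4 + 3·3 + 0·0) = (35, 15, 29)
w2 = Lw1 = (5·35 + 5·15 + 1·29; 0·35 + 5·15 + 7·29; 5·35 + 3·15 + 0·29) = (279, 278, 220)
w3 = Lw2 = (3005, 2930, 2229)
The requested component of w3 is 2229.

2229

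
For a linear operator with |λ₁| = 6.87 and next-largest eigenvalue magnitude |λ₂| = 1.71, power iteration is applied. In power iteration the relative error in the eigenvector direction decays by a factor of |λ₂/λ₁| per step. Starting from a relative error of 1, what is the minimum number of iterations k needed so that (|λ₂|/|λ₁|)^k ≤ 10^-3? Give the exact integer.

5

|λ₂/λ₁| = 1.71/6.87 = 0.24891
Need k ≥ ln(10^-3) / ln(0.24891) = -6.9078 / -1.3907 ≈ 4.967
Smallest integer k satisfying the bound: 5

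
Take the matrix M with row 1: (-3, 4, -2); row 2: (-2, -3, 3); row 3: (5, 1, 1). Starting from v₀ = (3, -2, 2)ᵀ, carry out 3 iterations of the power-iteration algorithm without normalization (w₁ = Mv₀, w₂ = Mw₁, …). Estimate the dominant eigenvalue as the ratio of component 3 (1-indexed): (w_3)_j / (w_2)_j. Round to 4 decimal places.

-3.2143

w1 = Mv₀ = (-21, 6, 15)
w2 = Mw1 = (57, 69, -84)
w3 = Mw2 = (273, -573, 270)
Ratio at component: 270 / -84 = -3.2143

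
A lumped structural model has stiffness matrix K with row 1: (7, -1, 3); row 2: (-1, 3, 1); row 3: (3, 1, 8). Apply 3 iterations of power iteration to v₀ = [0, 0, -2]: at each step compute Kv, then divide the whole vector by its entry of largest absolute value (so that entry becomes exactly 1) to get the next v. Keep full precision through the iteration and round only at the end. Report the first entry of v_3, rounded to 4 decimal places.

0.7131

Kv0 = (-6.00000, -2.00000, -16.00000); divide by -16.00000 → v1 = (0.37500, 0.12500, 1.00000)
Kv1 = (5.50000, 1.00000, 9.25000); divide by 9.25000 → v2 = (0.59459, 0.10811, 1.00000)
Kv2 = (7.05405, 0.72973, 9.89189); divide by 9.89189 → v3 = (0.71311, 0.07377, 1.00000)
Requested entry of v3: -1044/-1464 = 0.7131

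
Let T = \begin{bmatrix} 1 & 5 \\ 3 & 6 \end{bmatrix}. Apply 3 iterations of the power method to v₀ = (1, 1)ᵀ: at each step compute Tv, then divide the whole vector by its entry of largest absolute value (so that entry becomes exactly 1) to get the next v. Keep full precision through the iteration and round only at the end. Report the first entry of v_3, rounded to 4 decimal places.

Tv0 = (6.00000, 9.00000); divide by 9.00000 → v1 = (0.66667, 1.00000)
Tv1 = (5.66667, 8.00000); divide by 8.00000 → v2 = (0.70833, 1.00000)
Tv2 = (5.70833, 8.12500); divide by 8.12500 → v3 = (0.70256, 1.00000)
Requested entry of v3: 411/585 = 0.7026

0.7026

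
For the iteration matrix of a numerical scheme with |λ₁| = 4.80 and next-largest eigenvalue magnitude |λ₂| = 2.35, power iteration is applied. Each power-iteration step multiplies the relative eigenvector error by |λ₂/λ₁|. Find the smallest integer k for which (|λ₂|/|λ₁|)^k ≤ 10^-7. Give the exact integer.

23

|λ₂/λ₁| = 2.35/4.80 = 0.48958
Need k ≥ ln(10^-7) / ln(0.48958) = -16.1181 / -0.7142 ≈ 22.568
Smallest integer k satisfying the bound: 23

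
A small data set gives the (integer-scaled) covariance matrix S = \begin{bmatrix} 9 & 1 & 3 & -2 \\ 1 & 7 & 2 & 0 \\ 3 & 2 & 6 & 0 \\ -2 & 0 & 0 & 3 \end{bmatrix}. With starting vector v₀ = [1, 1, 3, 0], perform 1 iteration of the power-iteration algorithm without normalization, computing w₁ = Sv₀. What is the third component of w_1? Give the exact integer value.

23

w1 = Sv₀ = (9·1 + 1·1 + 3·3 + (-2)·0; 1·1 + 7·1 + 2·3 + 0·0; 3·1 + 2·1 + 6·3 + 0·0; (-2)·1 + 0·1 + 0·3 + 3·0) = (19, 14, 23, -2)
The requested component of w1 is 23.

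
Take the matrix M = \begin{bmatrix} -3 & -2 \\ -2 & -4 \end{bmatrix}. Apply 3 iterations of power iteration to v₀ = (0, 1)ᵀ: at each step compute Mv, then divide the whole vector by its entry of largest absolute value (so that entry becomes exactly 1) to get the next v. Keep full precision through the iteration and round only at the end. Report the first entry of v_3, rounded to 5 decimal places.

0.75926

Mv0 = (-2.000000, -4.000000); divide by -4.000000 → v1 = (0.500000, 1.000000)
Mv1 = (-3.500000, -5.000000); divide by -5.000000 → v2 = (0.700000, 1.000000)
Mv2 = (-4.100000, -5.400000); divide by -5.400000 → v3 = (0.759259, 1.000000)
Requested entry of v3: -82/-108 = 0.75926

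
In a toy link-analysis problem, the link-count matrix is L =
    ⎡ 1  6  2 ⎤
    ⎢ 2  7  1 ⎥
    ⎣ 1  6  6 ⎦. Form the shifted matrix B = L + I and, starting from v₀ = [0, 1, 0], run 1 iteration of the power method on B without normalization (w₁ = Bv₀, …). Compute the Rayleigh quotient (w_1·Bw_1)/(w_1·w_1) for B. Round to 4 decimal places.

μ ≈ 12.2353

B = L + I has rows (2, 6, 2); (2, 8, 1); (1, 6, 7)
w1 = Bv₀ = (2·0 + 6·1 + 2·0; 2·0 + 8·1 + 1·0; 1·0 + 6·1 + 7·0) = (6, 8, 6)
Bw1 = (72, 82, 96)
w1·Bw1 = 1664; w1·w1 = 136; μ ≈ 1664/136 = 12.2353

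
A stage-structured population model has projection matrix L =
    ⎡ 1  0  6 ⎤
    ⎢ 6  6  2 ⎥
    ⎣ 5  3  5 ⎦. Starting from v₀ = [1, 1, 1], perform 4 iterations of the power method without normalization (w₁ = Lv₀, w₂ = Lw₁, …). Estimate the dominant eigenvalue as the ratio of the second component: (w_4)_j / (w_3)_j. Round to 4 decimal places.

w1 = Lv₀ = (1·1 + 0·1 + 6·1; 6·1 + 6·1 + 2·1; 5·1 + 3·1 + 5·1) = (7, 14, 13)
w2 = Lw1 = (1·7 + 0·14 + 6·13; 6·7 + 6·14 + 2·13; 5·7 + 3·14 + 5·13) = (85, 152, 142)
w3 = Lw2 = (937, 1706, 1591)
w4 = Lw3 = (10483, 19040, 17758)
Ratio at component: 19040 / 1706 = 11.1606

11.1606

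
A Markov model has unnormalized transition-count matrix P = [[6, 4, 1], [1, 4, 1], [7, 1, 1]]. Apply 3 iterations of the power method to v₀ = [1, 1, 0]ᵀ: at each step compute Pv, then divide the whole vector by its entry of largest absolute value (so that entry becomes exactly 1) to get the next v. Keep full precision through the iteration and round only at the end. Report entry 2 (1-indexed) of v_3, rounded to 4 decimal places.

Pv0 = (10.00000, 5.00000, 8.00000); divide by 10.00000 → v1 = (1.00000, 0.50000, 0.80000)
Pv1 = (8.80000, 3.80000, 8.30000); divide by 8.80000 → v2 = (1.00000, 0.43182, 0.94318)
Pv2 = (8.67045, 3.67045, 8.37500); divide by 8.67045 → v3 = (1.00000, 0.42333, 0.96592)
Requested entry of v3: 323/763 = 0.4233

0.4233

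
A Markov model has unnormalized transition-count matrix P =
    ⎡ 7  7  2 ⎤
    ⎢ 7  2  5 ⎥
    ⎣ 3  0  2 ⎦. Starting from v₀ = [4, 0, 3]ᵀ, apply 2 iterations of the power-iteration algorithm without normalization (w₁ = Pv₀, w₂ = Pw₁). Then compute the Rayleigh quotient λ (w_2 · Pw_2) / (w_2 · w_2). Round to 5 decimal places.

w1 = Pv₀ = (34, 43, 18)
w2 = Pw1 = (575, 414, 138)
Pw2 = (7199, 5543, 2001)
w2·Pw2 = 575·7199 + 414·5543 + 138·2001 = 6710365; w2·w2 = 575·575 + 414·414 + 138·138 = 521065
λ ≈ 6710365/521065 = 12.87817

λ ≈ 12.87817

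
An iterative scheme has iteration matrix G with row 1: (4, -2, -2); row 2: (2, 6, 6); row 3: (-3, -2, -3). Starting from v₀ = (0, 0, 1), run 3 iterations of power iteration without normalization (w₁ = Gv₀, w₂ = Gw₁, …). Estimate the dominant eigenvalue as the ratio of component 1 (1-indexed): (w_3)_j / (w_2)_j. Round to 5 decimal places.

w1 = Gv₀ = (-2, 6, -3)
w2 = Gw1 = (-14, 14, 3)
w3 = Gw2 = (-90, 74, 5)
Ratio at component: -90 / -14 = 6.42857

6.42857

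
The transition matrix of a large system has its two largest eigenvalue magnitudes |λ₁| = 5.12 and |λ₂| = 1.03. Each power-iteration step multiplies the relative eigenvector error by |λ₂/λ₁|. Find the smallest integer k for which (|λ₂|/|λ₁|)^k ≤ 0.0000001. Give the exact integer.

|λ₂/λ₁| = 1.03/5.12 = 0.20117
Need k ≥ ln(0.0000001) / ln(0.20117) = -16.1181 / -1.6036 ≈ 10.051
Smallest integer k satisfying the bound: 11

11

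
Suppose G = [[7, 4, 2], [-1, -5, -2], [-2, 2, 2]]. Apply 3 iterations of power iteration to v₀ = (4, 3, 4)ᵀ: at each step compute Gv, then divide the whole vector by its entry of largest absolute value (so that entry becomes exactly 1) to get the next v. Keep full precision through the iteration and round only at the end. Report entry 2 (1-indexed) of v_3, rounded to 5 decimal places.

-0.19894

Gv0 = (48.000000, -27.000000, 6.000000); divide by 48.000000 → v1 = (1.000000, -0.562500, 0.125000)
Gv1 = (5.000000, 1.562500, -2.875000); divide by 5.000000 → v2 = (1.000000, 0.312500, -0.575000)
Gv2 = (7.100000, -1.412500, -2.525000); divide by 7.100000 → v3 = (1.000000, -0.198944, -0.355634)
Requested entry of v3: -339/1704 = -0.19894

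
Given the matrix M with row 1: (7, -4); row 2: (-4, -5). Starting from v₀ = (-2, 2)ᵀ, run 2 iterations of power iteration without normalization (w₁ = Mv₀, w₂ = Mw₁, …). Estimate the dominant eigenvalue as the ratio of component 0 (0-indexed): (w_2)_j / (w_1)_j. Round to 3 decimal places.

w1 = Mv₀ = (7·(-2) + (-4)·2; (-4)·(-2) + (-5)·2) = (-22, -2)
w2 = Mw1 = (7·(-22) + (-4)·(-2); (-4)·(-22) + (-5)·(-2)) = (-146, 98)
Ratio at component: -146 / -22 = 6.636

6.636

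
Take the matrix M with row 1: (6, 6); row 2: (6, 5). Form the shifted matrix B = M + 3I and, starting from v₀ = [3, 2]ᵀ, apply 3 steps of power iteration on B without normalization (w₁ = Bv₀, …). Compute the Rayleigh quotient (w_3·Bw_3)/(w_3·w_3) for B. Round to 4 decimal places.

μ ≈ 14.5208

B = M + 3I has rows (9, 6); (6, 8)
w1 = Bv₀ = (39, 34)
w2 = Bw1 = (555, 506)
w3 = Bw2 = (8031, 7378)
Bw3 = (116547, 107210)
w3·Bw3 = 1726984337; w3·w3 = 118931845; μ ≈ 1726984337/118931845 = 14.5208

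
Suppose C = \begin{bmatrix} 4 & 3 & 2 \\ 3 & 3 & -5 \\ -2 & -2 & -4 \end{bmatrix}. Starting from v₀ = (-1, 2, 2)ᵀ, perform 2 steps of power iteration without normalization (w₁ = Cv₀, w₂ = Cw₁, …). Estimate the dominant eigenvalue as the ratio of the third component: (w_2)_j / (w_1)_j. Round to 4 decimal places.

w1 = Cv₀ = (6, -7, -10)
w2 = Cw1 = (-17, 47, 42)
Ratio at component: 42 / -10 = -4.2000

-4.2000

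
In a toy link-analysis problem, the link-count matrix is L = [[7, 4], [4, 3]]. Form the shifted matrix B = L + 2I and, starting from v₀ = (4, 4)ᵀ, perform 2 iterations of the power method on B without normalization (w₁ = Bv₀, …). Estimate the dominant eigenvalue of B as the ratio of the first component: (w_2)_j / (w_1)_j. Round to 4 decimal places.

B = L + 2I has rows (9, 4); (4, 5)
w1 = Bv₀ = (9·4 + 4·4; 4·4 + 5·4) = (52, 36)
w2 = Bw1 = (9·52 + 4·36; 4·52 + 5·36) = (612, 388)
Ratio: 612/52 = 11.7692

μ ≈ 11.7692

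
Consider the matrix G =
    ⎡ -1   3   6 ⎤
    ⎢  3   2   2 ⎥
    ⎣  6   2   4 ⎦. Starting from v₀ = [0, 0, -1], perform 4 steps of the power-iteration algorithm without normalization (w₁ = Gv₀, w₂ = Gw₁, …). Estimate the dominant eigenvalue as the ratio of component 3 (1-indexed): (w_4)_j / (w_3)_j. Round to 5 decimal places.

λ ≈ 10.77570

w1 = Gv₀ = ((-1)·0 + 3·0 + 6·(-1); 3·0 + 2·0 + 2·(-1); 6·0 + 2·0 + 4·(-1)) = (-6, -2, -4)
w2 = Gw1 = ((-1)·(-6) + 3·(-2) + 6·(-4); 3·(-6) + 2·(-2) + 2·(-4); 6·(-6) + 2·(-2) + 4·(-4)) = (-24, -30, -56)
w3 = Gw2 = (-402, -244, -428)
w4 = Gw3 = (-2898, -2550, -4612)
Ratio at component: -4612 / -428 = 10.77570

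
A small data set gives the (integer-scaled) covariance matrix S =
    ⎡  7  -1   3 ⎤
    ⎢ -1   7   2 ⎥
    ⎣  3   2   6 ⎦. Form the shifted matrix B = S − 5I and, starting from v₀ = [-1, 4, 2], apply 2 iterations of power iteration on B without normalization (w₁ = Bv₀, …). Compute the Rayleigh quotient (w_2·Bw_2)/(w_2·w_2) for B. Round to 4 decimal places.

μ ≈ 3.8652

B = S − 5I has rows (2, -1, 3); (-1, 2, 2); (3, 2, 1)
w1 = Bv₀ = (2·(-1) + (-1)·4 + 3·2; (-1)·(-1) + 2·4 + 2·2; 3·(-1) + 2·4 + 1·2) = (0, 13, 7)
w2 = Bw1 = (2·0 + (-1)·13 + 3·7; (-1)·0 + 2·13 + 2·7; 3·0 + 2·13 + 1·7) = (8, 40, 33)
Bw2 = (75, 138, 137)
w2·Bw2 = 10641; w2·w2 = 2753; μ ≈ 10641/2753 = 3.8652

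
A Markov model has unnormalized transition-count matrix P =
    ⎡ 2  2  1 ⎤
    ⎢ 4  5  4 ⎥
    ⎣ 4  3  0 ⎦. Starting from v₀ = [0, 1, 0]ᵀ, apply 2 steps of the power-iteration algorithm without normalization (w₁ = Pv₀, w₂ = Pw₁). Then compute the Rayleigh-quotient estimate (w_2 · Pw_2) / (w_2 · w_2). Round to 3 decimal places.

w1 = Pv₀ = (2·0 + 2·1 + 1·0; 4·0 + 5·1 + 4·0; 4·0 + 3·1 + 0·0) = (2, 5, 3)
w2 = Pw1 = (2·2 + 2·5 + 1·3; 4·2 + 5·5 + 4·3; 4·2 + 3·5 + 0·3) = (17, 45, 23)
Pw2 = (147, 385, 203)
w2·Pw2 = 17·147 + 45·385 + 23·203 = 24493; w2·w2 = 17·17 + 45·45 + 23·23 = 2843
λ ≈ 24493/2843 = 8.615

λ ≈ 8.615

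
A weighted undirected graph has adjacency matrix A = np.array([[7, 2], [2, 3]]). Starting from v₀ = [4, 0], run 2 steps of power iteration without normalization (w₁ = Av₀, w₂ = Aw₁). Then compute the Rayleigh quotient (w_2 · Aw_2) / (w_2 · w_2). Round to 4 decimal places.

w1 = Av₀ = (28, 8)
w2 = Aw1 = (212, 80)
Aw2 = (1644, 664)
w2·Aw2 = 212·1644 + 80·664 = 401648; w2·w2 = 212·212 + 80·80 = 51344
λ ≈ 401648/51344 = 7.8227

7.8227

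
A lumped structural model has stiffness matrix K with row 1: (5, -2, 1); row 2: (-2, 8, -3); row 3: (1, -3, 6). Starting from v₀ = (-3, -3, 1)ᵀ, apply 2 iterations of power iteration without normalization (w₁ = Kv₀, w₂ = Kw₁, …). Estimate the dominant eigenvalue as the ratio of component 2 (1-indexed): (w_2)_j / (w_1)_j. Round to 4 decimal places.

w1 = Kv₀ = (5·(-3) + (-2)·(-3) + 1·1; (-2)·(-3) + 8·(-3) + (-3)·1; 1·(-3) + (-3)·(-3) + 6·1) = (-8, -21, 12)
w2 = Kw1 = (5·(-8) + (-2)·(-21) + 1·12; (-2)·(-8) + 8·(-21) + (-3)·12; 1·(-8) + (-3)·(-21) + 6·12) = (14, -188, 127)
Ratio at component: -188 / -21 = 8.9524

λ ≈ 8.9524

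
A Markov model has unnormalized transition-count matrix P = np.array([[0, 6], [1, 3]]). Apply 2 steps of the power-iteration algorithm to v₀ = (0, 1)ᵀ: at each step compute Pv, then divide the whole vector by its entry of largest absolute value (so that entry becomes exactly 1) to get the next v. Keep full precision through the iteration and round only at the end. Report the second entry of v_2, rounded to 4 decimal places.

Pv0 = (6.00000, 3.00000); divide by 6.00000 → v1 = (1.00000, 0.50000)
Pv1 = (3.00000, 2.50000); divide by 3.00000 → v2 = (1.00000, 0.83333)
Requested entry of v2: 15/18 = 0.8333

0.8333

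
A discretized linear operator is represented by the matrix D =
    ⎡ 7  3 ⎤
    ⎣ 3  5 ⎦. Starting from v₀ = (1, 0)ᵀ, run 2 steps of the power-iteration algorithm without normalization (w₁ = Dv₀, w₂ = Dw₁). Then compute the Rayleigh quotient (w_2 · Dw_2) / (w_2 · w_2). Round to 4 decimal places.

9.1322

w1 = Dv₀ = (7·1 + 3·0; 3·1 + 5·0) = (7, 3)
w2 = Dw1 = (7·7 + 3·3; 3·7 + 5·3) = (58, 36)
Dw2 = (514, 354)
w2·Dw2 = 58·514 + 36·354 = 42556; w2·w2 = 58·58 + 36·36 = 4660
λ ≈ 42556/4660 = 9.1322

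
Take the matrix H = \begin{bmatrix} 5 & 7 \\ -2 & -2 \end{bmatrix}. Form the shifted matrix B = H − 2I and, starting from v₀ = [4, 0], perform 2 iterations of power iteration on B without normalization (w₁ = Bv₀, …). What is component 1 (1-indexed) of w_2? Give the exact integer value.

-20

B = H − 2I has rows (3, 7); (-2, -4)
w1 = Bv₀ = (12, -8)
w2 = Bw1 = (-20, 8)
Requested component of w2: -20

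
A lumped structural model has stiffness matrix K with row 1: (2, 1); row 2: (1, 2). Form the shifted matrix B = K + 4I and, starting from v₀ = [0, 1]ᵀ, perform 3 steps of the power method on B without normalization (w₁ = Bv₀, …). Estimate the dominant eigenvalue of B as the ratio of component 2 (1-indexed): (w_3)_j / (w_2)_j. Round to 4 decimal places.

μ ≈ 6.3243

B = K + 4I has rows (6, 1); (1, 6)
w1 = Bv₀ = (6·0 + 1·1; 1·0 + 6·1) = (1, 6)
w2 = Bw1 = (6·1 + 1·6; 1·1 + 6·6) = (12, 37)
w3 = Bw2 = (109, 234)
Ratio: 234/37 = 6.3243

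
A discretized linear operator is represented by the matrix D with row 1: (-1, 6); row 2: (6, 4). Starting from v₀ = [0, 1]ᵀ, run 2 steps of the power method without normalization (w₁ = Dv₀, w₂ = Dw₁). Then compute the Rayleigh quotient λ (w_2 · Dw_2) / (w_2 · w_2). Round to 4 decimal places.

w1 = Dv₀ = (6, 4)
w2 = Dw1 = (18, 52)
Dw2 = (294, 316)
w2·Dw2 = 18·294 + 52·316 = 21724; w2·w2 = 18·18 + 52·52 = 3028
λ ≈ 21724/3028 = 7.1744

λ ≈ 7.1744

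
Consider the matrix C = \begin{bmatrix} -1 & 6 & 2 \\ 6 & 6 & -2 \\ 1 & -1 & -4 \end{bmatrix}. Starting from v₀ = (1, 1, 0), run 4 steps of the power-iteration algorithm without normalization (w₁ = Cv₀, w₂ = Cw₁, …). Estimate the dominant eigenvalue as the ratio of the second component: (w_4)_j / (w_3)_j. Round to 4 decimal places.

λ ≈ 9.1128

w1 = Cv₀ = ((-1)·1 + 6·1 + 2·0; 6·1 + 6·1 + (-2)·0; 1·1 + (-1)·1 + (-4)·0) = (5, 12, 0)
w2 = Cw1 = ((-1)·5 + 6·12 + 2·0; 6·5 + 6·12 + (-2)·0; 1·5 + (-1)·12 + (-4)·0) = (67, 102, -7)
w3 = Cw2 = (531, 1028, -7)
w4 = Cw3 = (5623, 9368, -469)
Ratio at component: 9368 / 1028 = 9.1128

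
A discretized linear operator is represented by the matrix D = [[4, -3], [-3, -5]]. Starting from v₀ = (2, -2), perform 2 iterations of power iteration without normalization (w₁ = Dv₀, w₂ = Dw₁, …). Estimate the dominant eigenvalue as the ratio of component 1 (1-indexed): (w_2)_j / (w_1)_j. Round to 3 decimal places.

3.143

w1 = Dv₀ = (4·2 + (-3)·(-2); (-3)·2 + (-5)·(-2)) = (14, 4)
w2 = Dw1 = (4·14 + (-3)·4; (-3)·14 + (-5)·4) = (44, -62)
Ratio at component: 44 / 14 = 3.143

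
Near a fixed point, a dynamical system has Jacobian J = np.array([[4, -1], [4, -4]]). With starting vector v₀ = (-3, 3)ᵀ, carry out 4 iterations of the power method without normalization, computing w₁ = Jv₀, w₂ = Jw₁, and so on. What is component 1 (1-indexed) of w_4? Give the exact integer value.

-432

w1 = Jv₀ = (4·(-3) + (-1)·3; 4·(-3) + (-4)·3) = (-15, -24)
w2 = Jw1 = (4·(-15) + (-1)·(-24); 4·(-15) + (-4)·(-24)) = (-36, 36)
w3 = Jw2 = (-180, -288)
w4 = Jw3 = (-432, 432)
The requested component of w4 is -432.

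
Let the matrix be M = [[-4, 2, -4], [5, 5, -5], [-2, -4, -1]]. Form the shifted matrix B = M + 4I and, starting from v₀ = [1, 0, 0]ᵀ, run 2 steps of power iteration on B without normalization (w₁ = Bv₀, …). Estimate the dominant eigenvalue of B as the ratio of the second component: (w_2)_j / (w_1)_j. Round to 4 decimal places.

B = M + 4I has rows (0, 2, -4); (5, 9, -5); (-2, -4, 3)
w1 = Bv₀ = (0·1 + 2·0 + (-4)·0; 5·1 + 9·0 + (-5)·0; (-2)·1 + (-4)·0 + 3·0) = (0, 5, -2)
w2 = Bw1 = (0·0 + 2·5 + (-4)·(-2); 5·0 + 9·5 + (-5)·(-2); (-2)·0 + (-4)·5 + 3·(-2)) = (18, 55, -26)
Ratio: 55/5 = 11.0000

μ ≈ 11.0000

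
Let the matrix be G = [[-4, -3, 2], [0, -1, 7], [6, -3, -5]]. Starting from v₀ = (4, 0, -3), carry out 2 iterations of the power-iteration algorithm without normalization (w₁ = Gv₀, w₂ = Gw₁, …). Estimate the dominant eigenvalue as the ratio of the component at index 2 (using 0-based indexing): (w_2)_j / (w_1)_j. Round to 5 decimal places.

w1 = Gv₀ = (-22, -21, 39)
w2 = Gw1 = (229, 294, -264)
Ratio at component: -264 / 39 = -6.76923

λ ≈ -6.76923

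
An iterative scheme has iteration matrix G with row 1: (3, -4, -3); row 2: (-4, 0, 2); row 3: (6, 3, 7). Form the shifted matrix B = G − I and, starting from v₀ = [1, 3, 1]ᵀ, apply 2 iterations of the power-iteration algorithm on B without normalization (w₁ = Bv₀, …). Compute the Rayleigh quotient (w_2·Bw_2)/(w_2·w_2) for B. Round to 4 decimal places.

4.4986

B = G − I has rows (2, -4, -3); (-4, -1, 2); (6, 3, 6)
w1 = Bv₀ = (2·1 + (-4)·3 + (-3)·1; (-4)·1 + (-1)·3 + 2·1; 6·1 + 3·3 + 6·1) = (-13, -5, 21)
w2 = Bw1 = (2·(-13) + (-4)·(-5) + (-3)·21; (-4)·(-13) + (-1)·(-5) + 2·21; 6·(-13) + 3·(-5) + 6·21) = (-69, 99, 33)
Bw2 = (-633, 243, 81)
w2·Bw2 = 70407; w2·w2 = 15651; μ ≈ 70407/15651 = 4.4986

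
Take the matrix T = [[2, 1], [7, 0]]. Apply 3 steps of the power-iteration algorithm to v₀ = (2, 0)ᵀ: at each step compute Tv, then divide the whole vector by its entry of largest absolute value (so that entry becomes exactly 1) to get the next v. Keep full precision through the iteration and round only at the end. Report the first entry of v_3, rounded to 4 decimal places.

0.4675

Tv0 = (4.00000, 14.00000); divide by 14.00000 → v1 = (0.28571, 1.00000)
Tv1 = (1.57143, 2.00000); divide by 2.00000 → v2 = (0.78571, 1.00000)
Tv2 = (2.57143, 5.50000); divide by 5.50000 → v3 = (0.46753, 1.00000)
Requested entry of v3: 72/154 = 0.4675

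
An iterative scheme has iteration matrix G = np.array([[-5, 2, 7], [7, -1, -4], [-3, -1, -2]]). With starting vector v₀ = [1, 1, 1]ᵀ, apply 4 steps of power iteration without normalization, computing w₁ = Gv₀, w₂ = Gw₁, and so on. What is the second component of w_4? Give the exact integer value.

2568

w1 = Gv₀ = ((-5)·1 + 2·1 + 7·1; 7·1 + (-1)·1 + (-4)·1; (-3)·1 + (-1)·1 + (-2)·1) = (4, 2, -6)
w2 = Gw1 = ((-5)·4 + 2·2 + 7·(-6); 7·4 + (-1)·2 + (-4)·(-6); (-3)·4 + (-1)·2 + (-2)·(-6)) = (-58, 50, -2)
w3 = Gw2 = (376, -448, 128)
w4 = Gw3 = (-1880, 2568, -936)
The requested component of w4 is 2568.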